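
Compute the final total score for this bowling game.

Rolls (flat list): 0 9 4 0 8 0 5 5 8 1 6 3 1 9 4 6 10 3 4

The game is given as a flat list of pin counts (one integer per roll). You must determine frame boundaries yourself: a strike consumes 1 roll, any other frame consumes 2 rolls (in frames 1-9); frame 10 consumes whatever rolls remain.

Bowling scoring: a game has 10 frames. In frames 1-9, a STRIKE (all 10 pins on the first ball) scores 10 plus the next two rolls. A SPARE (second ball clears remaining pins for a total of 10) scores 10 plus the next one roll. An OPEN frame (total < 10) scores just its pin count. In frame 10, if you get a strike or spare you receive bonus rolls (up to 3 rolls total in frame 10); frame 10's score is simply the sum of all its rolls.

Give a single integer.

Answer: 115

Derivation:
Frame 1: OPEN (0+9=9). Cumulative: 9
Frame 2: OPEN (4+0=4). Cumulative: 13
Frame 3: OPEN (8+0=8). Cumulative: 21
Frame 4: SPARE (5+5=10). 10 + next roll (8) = 18. Cumulative: 39
Frame 5: OPEN (8+1=9). Cumulative: 48
Frame 6: OPEN (6+3=9). Cumulative: 57
Frame 7: SPARE (1+9=10). 10 + next roll (4) = 14. Cumulative: 71
Frame 8: SPARE (4+6=10). 10 + next roll (10) = 20. Cumulative: 91
Frame 9: STRIKE. 10 + next two rolls (3+4) = 17. Cumulative: 108
Frame 10: OPEN. Sum of all frame-10 rolls (3+4) = 7. Cumulative: 115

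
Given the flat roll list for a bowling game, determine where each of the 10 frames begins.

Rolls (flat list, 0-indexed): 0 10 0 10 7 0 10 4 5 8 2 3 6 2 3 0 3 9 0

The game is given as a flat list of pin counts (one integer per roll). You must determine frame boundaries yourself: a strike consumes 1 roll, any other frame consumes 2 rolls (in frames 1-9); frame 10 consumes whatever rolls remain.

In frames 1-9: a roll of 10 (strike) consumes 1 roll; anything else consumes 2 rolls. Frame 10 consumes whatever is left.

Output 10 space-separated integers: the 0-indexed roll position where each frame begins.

Answer: 0 2 4 6 7 9 11 13 15 17

Derivation:
Frame 1 starts at roll index 0: rolls=0,10 (sum=10), consumes 2 rolls
Frame 2 starts at roll index 2: rolls=0,10 (sum=10), consumes 2 rolls
Frame 3 starts at roll index 4: rolls=7,0 (sum=7), consumes 2 rolls
Frame 4 starts at roll index 6: roll=10 (strike), consumes 1 roll
Frame 5 starts at roll index 7: rolls=4,5 (sum=9), consumes 2 rolls
Frame 6 starts at roll index 9: rolls=8,2 (sum=10), consumes 2 rolls
Frame 7 starts at roll index 11: rolls=3,6 (sum=9), consumes 2 rolls
Frame 8 starts at roll index 13: rolls=2,3 (sum=5), consumes 2 rolls
Frame 9 starts at roll index 15: rolls=0,3 (sum=3), consumes 2 rolls
Frame 10 starts at roll index 17: 2 remaining rolls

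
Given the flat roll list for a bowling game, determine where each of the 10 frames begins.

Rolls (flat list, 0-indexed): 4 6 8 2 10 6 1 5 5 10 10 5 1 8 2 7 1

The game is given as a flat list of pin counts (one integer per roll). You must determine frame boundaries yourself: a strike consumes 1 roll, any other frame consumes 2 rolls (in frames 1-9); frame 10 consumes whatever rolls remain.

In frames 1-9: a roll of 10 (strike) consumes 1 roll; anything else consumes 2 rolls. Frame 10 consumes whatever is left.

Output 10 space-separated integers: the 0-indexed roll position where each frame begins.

Answer: 0 2 4 5 7 9 10 11 13 15

Derivation:
Frame 1 starts at roll index 0: rolls=4,6 (sum=10), consumes 2 rolls
Frame 2 starts at roll index 2: rolls=8,2 (sum=10), consumes 2 rolls
Frame 3 starts at roll index 4: roll=10 (strike), consumes 1 roll
Frame 4 starts at roll index 5: rolls=6,1 (sum=7), consumes 2 rolls
Frame 5 starts at roll index 7: rolls=5,5 (sum=10), consumes 2 rolls
Frame 6 starts at roll index 9: roll=10 (strike), consumes 1 roll
Frame 7 starts at roll index 10: roll=10 (strike), consumes 1 roll
Frame 8 starts at roll index 11: rolls=5,1 (sum=6), consumes 2 rolls
Frame 9 starts at roll index 13: rolls=8,2 (sum=10), consumes 2 rolls
Frame 10 starts at roll index 15: 2 remaining rolls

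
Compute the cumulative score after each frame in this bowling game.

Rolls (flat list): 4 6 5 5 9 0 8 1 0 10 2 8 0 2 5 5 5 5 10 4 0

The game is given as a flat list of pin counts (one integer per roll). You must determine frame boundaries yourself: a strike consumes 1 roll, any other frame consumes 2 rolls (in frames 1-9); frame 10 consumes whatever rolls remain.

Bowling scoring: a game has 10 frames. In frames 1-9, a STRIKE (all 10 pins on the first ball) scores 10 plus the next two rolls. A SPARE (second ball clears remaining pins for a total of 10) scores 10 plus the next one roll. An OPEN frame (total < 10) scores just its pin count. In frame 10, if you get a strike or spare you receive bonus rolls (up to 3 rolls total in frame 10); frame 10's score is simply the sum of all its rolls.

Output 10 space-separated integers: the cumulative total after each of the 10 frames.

Frame 1: SPARE (4+6=10). 10 + next roll (5) = 15. Cumulative: 15
Frame 2: SPARE (5+5=10). 10 + next roll (9) = 19. Cumulative: 34
Frame 3: OPEN (9+0=9). Cumulative: 43
Frame 4: OPEN (8+1=9). Cumulative: 52
Frame 5: SPARE (0+10=10). 10 + next roll (2) = 12. Cumulative: 64
Frame 6: SPARE (2+8=10). 10 + next roll (0) = 10. Cumulative: 74
Frame 7: OPEN (0+2=2). Cumulative: 76
Frame 8: SPARE (5+5=10). 10 + next roll (5) = 15. Cumulative: 91
Frame 9: SPARE (5+5=10). 10 + next roll (10) = 20. Cumulative: 111
Frame 10: STRIKE. Sum of all frame-10 rolls (10+4+0) = 14. Cumulative: 125

Answer: 15 34 43 52 64 74 76 91 111 125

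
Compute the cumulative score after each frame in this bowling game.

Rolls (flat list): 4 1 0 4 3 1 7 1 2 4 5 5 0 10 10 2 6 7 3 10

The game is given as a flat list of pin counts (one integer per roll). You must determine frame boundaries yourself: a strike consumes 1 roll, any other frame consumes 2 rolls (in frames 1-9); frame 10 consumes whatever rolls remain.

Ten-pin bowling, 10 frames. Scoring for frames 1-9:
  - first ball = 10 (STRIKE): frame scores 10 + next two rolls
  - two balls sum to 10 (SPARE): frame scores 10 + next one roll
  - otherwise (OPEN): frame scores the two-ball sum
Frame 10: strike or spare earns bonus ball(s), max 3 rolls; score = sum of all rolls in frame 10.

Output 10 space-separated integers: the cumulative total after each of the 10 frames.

Frame 1: OPEN (4+1=5). Cumulative: 5
Frame 2: OPEN (0+4=4). Cumulative: 9
Frame 3: OPEN (3+1=4). Cumulative: 13
Frame 4: OPEN (7+1=8). Cumulative: 21
Frame 5: OPEN (2+4=6). Cumulative: 27
Frame 6: SPARE (5+5=10). 10 + next roll (0) = 10. Cumulative: 37
Frame 7: SPARE (0+10=10). 10 + next roll (10) = 20. Cumulative: 57
Frame 8: STRIKE. 10 + next two rolls (2+6) = 18. Cumulative: 75
Frame 9: OPEN (2+6=8). Cumulative: 83
Frame 10: SPARE. Sum of all frame-10 rolls (7+3+10) = 20. Cumulative: 103

Answer: 5 9 13 21 27 37 57 75 83 103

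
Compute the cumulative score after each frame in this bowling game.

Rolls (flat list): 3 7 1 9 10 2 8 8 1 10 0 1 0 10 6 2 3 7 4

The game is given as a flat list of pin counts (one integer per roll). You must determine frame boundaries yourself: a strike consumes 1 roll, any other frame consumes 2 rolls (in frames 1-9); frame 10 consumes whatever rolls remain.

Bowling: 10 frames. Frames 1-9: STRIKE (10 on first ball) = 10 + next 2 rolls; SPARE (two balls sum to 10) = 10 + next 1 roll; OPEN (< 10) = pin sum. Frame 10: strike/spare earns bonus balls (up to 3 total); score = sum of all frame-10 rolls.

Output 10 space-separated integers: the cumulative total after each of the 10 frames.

Answer: 11 31 51 69 78 89 90 106 114 128

Derivation:
Frame 1: SPARE (3+7=10). 10 + next roll (1) = 11. Cumulative: 11
Frame 2: SPARE (1+9=10). 10 + next roll (10) = 20. Cumulative: 31
Frame 3: STRIKE. 10 + next two rolls (2+8) = 20. Cumulative: 51
Frame 4: SPARE (2+8=10). 10 + next roll (8) = 18. Cumulative: 69
Frame 5: OPEN (8+1=9). Cumulative: 78
Frame 6: STRIKE. 10 + next two rolls (0+1) = 11. Cumulative: 89
Frame 7: OPEN (0+1=1). Cumulative: 90
Frame 8: SPARE (0+10=10). 10 + next roll (6) = 16. Cumulative: 106
Frame 9: OPEN (6+2=8). Cumulative: 114
Frame 10: SPARE. Sum of all frame-10 rolls (3+7+4) = 14. Cumulative: 128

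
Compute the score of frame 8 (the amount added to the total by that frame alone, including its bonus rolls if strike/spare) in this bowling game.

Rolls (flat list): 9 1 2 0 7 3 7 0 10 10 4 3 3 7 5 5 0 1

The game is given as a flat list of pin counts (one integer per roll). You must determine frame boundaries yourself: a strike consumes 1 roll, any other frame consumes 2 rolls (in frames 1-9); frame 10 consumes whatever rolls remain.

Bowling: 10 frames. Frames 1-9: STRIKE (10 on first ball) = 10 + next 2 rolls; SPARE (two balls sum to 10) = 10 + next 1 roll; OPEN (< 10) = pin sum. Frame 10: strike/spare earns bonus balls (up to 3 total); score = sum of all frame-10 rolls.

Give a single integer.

Frame 1: SPARE (9+1=10). 10 + next roll (2) = 12. Cumulative: 12
Frame 2: OPEN (2+0=2). Cumulative: 14
Frame 3: SPARE (7+3=10). 10 + next roll (7) = 17. Cumulative: 31
Frame 4: OPEN (7+0=7). Cumulative: 38
Frame 5: STRIKE. 10 + next two rolls (10+4) = 24. Cumulative: 62
Frame 6: STRIKE. 10 + next two rolls (4+3) = 17. Cumulative: 79
Frame 7: OPEN (4+3=7). Cumulative: 86
Frame 8: SPARE (3+7=10). 10 + next roll (5) = 15. Cumulative: 101
Frame 9: SPARE (5+5=10). 10 + next roll (0) = 10. Cumulative: 111
Frame 10: OPEN. Sum of all frame-10 rolls (0+1) = 1. Cumulative: 112

Answer: 15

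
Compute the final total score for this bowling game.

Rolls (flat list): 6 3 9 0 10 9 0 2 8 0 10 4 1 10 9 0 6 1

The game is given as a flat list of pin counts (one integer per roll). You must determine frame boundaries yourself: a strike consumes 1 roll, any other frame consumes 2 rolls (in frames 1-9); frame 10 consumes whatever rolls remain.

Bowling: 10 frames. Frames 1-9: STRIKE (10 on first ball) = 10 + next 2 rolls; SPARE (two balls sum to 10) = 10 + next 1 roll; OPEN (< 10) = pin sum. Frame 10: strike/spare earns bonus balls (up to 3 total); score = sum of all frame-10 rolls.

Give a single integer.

Answer: 110

Derivation:
Frame 1: OPEN (6+3=9). Cumulative: 9
Frame 2: OPEN (9+0=9). Cumulative: 18
Frame 3: STRIKE. 10 + next two rolls (9+0) = 19. Cumulative: 37
Frame 4: OPEN (9+0=9). Cumulative: 46
Frame 5: SPARE (2+8=10). 10 + next roll (0) = 10. Cumulative: 56
Frame 6: SPARE (0+10=10). 10 + next roll (4) = 14. Cumulative: 70
Frame 7: OPEN (4+1=5). Cumulative: 75
Frame 8: STRIKE. 10 + next two rolls (9+0) = 19. Cumulative: 94
Frame 9: OPEN (9+0=9). Cumulative: 103
Frame 10: OPEN. Sum of all frame-10 rolls (6+1) = 7. Cumulative: 110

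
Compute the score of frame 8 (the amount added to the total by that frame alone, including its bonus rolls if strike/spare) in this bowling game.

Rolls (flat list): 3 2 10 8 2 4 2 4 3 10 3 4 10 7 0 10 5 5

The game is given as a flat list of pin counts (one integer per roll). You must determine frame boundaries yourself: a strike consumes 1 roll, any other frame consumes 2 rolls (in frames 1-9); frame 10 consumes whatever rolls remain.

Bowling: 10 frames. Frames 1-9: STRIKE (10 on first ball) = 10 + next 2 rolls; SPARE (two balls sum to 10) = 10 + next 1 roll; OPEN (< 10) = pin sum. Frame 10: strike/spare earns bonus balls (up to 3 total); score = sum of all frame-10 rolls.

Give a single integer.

Answer: 17

Derivation:
Frame 1: OPEN (3+2=5). Cumulative: 5
Frame 2: STRIKE. 10 + next two rolls (8+2) = 20. Cumulative: 25
Frame 3: SPARE (8+2=10). 10 + next roll (4) = 14. Cumulative: 39
Frame 4: OPEN (4+2=6). Cumulative: 45
Frame 5: OPEN (4+3=7). Cumulative: 52
Frame 6: STRIKE. 10 + next two rolls (3+4) = 17. Cumulative: 69
Frame 7: OPEN (3+4=7). Cumulative: 76
Frame 8: STRIKE. 10 + next two rolls (7+0) = 17. Cumulative: 93
Frame 9: OPEN (7+0=7). Cumulative: 100
Frame 10: STRIKE. Sum of all frame-10 rolls (10+5+5) = 20. Cumulative: 120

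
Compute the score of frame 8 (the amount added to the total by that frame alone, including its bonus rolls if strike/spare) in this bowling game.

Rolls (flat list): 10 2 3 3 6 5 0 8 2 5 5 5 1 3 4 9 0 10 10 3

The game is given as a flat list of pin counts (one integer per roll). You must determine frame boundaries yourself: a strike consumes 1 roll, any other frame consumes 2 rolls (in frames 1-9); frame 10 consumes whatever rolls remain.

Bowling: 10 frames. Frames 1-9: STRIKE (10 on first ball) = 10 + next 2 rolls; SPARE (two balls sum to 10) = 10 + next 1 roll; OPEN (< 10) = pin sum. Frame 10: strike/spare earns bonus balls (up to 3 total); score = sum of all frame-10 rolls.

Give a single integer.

Answer: 7

Derivation:
Frame 1: STRIKE. 10 + next two rolls (2+3) = 15. Cumulative: 15
Frame 2: OPEN (2+3=5). Cumulative: 20
Frame 3: OPEN (3+6=9). Cumulative: 29
Frame 4: OPEN (5+0=5). Cumulative: 34
Frame 5: SPARE (8+2=10). 10 + next roll (5) = 15. Cumulative: 49
Frame 6: SPARE (5+5=10). 10 + next roll (5) = 15. Cumulative: 64
Frame 7: OPEN (5+1=6). Cumulative: 70
Frame 8: OPEN (3+4=7). Cumulative: 77
Frame 9: OPEN (9+0=9). Cumulative: 86
Frame 10: STRIKE. Sum of all frame-10 rolls (10+10+3) = 23. Cumulative: 109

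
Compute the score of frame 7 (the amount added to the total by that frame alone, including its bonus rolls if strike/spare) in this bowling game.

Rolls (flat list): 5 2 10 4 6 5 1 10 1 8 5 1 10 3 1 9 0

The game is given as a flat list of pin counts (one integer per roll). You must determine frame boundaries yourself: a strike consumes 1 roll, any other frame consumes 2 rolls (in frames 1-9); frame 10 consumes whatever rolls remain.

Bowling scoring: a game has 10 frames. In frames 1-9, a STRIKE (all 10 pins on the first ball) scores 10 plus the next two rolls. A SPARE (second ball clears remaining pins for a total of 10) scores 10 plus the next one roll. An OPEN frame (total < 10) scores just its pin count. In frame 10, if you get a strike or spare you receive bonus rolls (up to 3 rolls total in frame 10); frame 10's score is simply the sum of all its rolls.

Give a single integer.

Answer: 6

Derivation:
Frame 1: OPEN (5+2=7). Cumulative: 7
Frame 2: STRIKE. 10 + next two rolls (4+6) = 20. Cumulative: 27
Frame 3: SPARE (4+6=10). 10 + next roll (5) = 15. Cumulative: 42
Frame 4: OPEN (5+1=6). Cumulative: 48
Frame 5: STRIKE. 10 + next two rolls (1+8) = 19. Cumulative: 67
Frame 6: OPEN (1+8=9). Cumulative: 76
Frame 7: OPEN (5+1=6). Cumulative: 82
Frame 8: STRIKE. 10 + next two rolls (3+1) = 14. Cumulative: 96
Frame 9: OPEN (3+1=4). Cumulative: 100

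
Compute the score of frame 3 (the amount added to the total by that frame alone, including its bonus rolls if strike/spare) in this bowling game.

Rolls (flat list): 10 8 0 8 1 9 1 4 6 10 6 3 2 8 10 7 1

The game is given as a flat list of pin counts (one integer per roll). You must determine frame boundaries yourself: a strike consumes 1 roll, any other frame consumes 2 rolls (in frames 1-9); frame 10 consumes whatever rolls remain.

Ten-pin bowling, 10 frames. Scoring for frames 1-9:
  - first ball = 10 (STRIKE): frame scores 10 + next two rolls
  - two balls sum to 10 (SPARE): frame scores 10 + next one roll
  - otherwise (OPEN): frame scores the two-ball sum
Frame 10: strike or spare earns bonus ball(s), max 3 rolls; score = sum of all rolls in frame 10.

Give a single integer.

Answer: 9

Derivation:
Frame 1: STRIKE. 10 + next two rolls (8+0) = 18. Cumulative: 18
Frame 2: OPEN (8+0=8). Cumulative: 26
Frame 3: OPEN (8+1=9). Cumulative: 35
Frame 4: SPARE (9+1=10). 10 + next roll (4) = 14. Cumulative: 49
Frame 5: SPARE (4+6=10). 10 + next roll (10) = 20. Cumulative: 69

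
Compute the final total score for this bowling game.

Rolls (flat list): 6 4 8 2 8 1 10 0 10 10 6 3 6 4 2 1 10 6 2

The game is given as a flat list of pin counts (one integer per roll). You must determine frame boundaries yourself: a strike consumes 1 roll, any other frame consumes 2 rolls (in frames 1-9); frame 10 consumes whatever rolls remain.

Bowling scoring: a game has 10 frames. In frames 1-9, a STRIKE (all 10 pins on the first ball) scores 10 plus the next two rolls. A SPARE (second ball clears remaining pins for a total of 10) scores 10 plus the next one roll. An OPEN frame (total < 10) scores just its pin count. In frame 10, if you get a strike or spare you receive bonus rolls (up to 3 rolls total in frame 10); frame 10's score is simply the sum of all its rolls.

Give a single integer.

Answer: 146

Derivation:
Frame 1: SPARE (6+4=10). 10 + next roll (8) = 18. Cumulative: 18
Frame 2: SPARE (8+2=10). 10 + next roll (8) = 18. Cumulative: 36
Frame 3: OPEN (8+1=9). Cumulative: 45
Frame 4: STRIKE. 10 + next two rolls (0+10) = 20. Cumulative: 65
Frame 5: SPARE (0+10=10). 10 + next roll (10) = 20. Cumulative: 85
Frame 6: STRIKE. 10 + next two rolls (6+3) = 19. Cumulative: 104
Frame 7: OPEN (6+3=9). Cumulative: 113
Frame 8: SPARE (6+4=10). 10 + next roll (2) = 12. Cumulative: 125
Frame 9: OPEN (2+1=3). Cumulative: 128
Frame 10: STRIKE. Sum of all frame-10 rolls (10+6+2) = 18. Cumulative: 146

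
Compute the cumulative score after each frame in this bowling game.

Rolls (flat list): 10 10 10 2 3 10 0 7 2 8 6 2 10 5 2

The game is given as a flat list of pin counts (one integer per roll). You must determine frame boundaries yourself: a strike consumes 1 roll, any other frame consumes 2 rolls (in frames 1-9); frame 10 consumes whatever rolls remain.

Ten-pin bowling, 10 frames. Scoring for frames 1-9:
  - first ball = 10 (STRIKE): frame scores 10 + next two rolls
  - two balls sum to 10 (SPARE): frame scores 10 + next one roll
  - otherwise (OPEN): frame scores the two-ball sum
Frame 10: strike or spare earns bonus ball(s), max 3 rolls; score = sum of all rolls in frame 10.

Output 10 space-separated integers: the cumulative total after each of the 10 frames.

Frame 1: STRIKE. 10 + next two rolls (10+10) = 30. Cumulative: 30
Frame 2: STRIKE. 10 + next two rolls (10+2) = 22. Cumulative: 52
Frame 3: STRIKE. 10 + next two rolls (2+3) = 15. Cumulative: 67
Frame 4: OPEN (2+3=5). Cumulative: 72
Frame 5: STRIKE. 10 + next two rolls (0+7) = 17. Cumulative: 89
Frame 6: OPEN (0+7=7). Cumulative: 96
Frame 7: SPARE (2+8=10). 10 + next roll (6) = 16. Cumulative: 112
Frame 8: OPEN (6+2=8). Cumulative: 120
Frame 9: STRIKE. 10 + next two rolls (5+2) = 17. Cumulative: 137
Frame 10: OPEN. Sum of all frame-10 rolls (5+2) = 7. Cumulative: 144

Answer: 30 52 67 72 89 96 112 120 137 144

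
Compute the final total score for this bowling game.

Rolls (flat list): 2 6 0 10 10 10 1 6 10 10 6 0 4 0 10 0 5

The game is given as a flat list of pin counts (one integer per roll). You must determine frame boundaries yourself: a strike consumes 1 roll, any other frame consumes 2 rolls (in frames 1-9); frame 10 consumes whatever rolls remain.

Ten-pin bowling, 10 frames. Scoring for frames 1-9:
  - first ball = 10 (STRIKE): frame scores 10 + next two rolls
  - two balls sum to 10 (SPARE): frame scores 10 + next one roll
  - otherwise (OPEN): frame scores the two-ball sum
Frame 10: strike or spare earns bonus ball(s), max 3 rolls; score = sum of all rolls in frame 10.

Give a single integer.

Frame 1: OPEN (2+6=8). Cumulative: 8
Frame 2: SPARE (0+10=10). 10 + next roll (10) = 20. Cumulative: 28
Frame 3: STRIKE. 10 + next two rolls (10+1) = 21. Cumulative: 49
Frame 4: STRIKE. 10 + next two rolls (1+6) = 17. Cumulative: 66
Frame 5: OPEN (1+6=7). Cumulative: 73
Frame 6: STRIKE. 10 + next two rolls (10+6) = 26. Cumulative: 99
Frame 7: STRIKE. 10 + next two rolls (6+0) = 16. Cumulative: 115
Frame 8: OPEN (6+0=6). Cumulative: 121
Frame 9: OPEN (4+0=4). Cumulative: 125
Frame 10: STRIKE. Sum of all frame-10 rolls (10+0+5) = 15. Cumulative: 140

Answer: 140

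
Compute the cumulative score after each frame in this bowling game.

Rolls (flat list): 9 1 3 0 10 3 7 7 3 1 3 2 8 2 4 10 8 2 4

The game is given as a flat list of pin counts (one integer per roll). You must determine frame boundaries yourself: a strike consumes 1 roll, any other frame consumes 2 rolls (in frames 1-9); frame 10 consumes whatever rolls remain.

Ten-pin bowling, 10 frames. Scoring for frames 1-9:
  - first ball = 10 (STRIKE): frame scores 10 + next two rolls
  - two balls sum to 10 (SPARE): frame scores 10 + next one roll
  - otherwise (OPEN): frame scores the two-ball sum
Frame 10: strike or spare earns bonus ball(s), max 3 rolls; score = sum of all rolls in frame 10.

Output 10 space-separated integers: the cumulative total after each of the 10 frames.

Answer: 13 16 36 53 64 68 80 86 106 120

Derivation:
Frame 1: SPARE (9+1=10). 10 + next roll (3) = 13. Cumulative: 13
Frame 2: OPEN (3+0=3). Cumulative: 16
Frame 3: STRIKE. 10 + next two rolls (3+7) = 20. Cumulative: 36
Frame 4: SPARE (3+7=10). 10 + next roll (7) = 17. Cumulative: 53
Frame 5: SPARE (7+3=10). 10 + next roll (1) = 11. Cumulative: 64
Frame 6: OPEN (1+3=4). Cumulative: 68
Frame 7: SPARE (2+8=10). 10 + next roll (2) = 12. Cumulative: 80
Frame 8: OPEN (2+4=6). Cumulative: 86
Frame 9: STRIKE. 10 + next two rolls (8+2) = 20. Cumulative: 106
Frame 10: SPARE. Sum of all frame-10 rolls (8+2+4) = 14. Cumulative: 120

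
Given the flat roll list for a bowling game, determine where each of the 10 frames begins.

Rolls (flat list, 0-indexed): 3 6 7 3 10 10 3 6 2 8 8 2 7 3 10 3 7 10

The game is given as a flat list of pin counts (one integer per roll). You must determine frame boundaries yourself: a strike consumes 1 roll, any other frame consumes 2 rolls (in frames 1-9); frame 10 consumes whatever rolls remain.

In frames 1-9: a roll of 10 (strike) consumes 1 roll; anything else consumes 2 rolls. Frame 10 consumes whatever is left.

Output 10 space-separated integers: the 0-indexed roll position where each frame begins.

Frame 1 starts at roll index 0: rolls=3,6 (sum=9), consumes 2 rolls
Frame 2 starts at roll index 2: rolls=7,3 (sum=10), consumes 2 rolls
Frame 3 starts at roll index 4: roll=10 (strike), consumes 1 roll
Frame 4 starts at roll index 5: roll=10 (strike), consumes 1 roll
Frame 5 starts at roll index 6: rolls=3,6 (sum=9), consumes 2 rolls
Frame 6 starts at roll index 8: rolls=2,8 (sum=10), consumes 2 rolls
Frame 7 starts at roll index 10: rolls=8,2 (sum=10), consumes 2 rolls
Frame 8 starts at roll index 12: rolls=7,3 (sum=10), consumes 2 rolls
Frame 9 starts at roll index 14: roll=10 (strike), consumes 1 roll
Frame 10 starts at roll index 15: 3 remaining rolls

Answer: 0 2 4 5 6 8 10 12 14 15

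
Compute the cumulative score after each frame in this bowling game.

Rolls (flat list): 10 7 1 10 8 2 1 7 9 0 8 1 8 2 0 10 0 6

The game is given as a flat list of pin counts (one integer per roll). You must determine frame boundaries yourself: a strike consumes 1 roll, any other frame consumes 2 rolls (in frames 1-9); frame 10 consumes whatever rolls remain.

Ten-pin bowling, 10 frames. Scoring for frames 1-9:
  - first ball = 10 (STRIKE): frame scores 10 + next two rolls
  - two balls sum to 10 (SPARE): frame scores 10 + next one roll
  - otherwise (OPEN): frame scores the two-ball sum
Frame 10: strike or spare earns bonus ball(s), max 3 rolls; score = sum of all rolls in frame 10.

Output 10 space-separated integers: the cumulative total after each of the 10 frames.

Answer: 18 26 46 57 65 74 83 93 103 109

Derivation:
Frame 1: STRIKE. 10 + next two rolls (7+1) = 18. Cumulative: 18
Frame 2: OPEN (7+1=8). Cumulative: 26
Frame 3: STRIKE. 10 + next two rolls (8+2) = 20. Cumulative: 46
Frame 4: SPARE (8+2=10). 10 + next roll (1) = 11. Cumulative: 57
Frame 5: OPEN (1+7=8). Cumulative: 65
Frame 6: OPEN (9+0=9). Cumulative: 74
Frame 7: OPEN (8+1=9). Cumulative: 83
Frame 8: SPARE (8+2=10). 10 + next roll (0) = 10. Cumulative: 93
Frame 9: SPARE (0+10=10). 10 + next roll (0) = 10. Cumulative: 103
Frame 10: OPEN. Sum of all frame-10 rolls (0+6) = 6. Cumulative: 109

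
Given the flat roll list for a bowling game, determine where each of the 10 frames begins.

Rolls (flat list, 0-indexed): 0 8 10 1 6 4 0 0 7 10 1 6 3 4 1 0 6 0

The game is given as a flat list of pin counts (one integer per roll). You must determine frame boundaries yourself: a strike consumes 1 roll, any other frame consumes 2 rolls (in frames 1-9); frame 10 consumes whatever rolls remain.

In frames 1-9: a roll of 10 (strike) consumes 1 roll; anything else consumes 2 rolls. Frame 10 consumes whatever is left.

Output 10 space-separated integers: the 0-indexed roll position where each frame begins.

Frame 1 starts at roll index 0: rolls=0,8 (sum=8), consumes 2 rolls
Frame 2 starts at roll index 2: roll=10 (strike), consumes 1 roll
Frame 3 starts at roll index 3: rolls=1,6 (sum=7), consumes 2 rolls
Frame 4 starts at roll index 5: rolls=4,0 (sum=4), consumes 2 rolls
Frame 5 starts at roll index 7: rolls=0,7 (sum=7), consumes 2 rolls
Frame 6 starts at roll index 9: roll=10 (strike), consumes 1 roll
Frame 7 starts at roll index 10: rolls=1,6 (sum=7), consumes 2 rolls
Frame 8 starts at roll index 12: rolls=3,4 (sum=7), consumes 2 rolls
Frame 9 starts at roll index 14: rolls=1,0 (sum=1), consumes 2 rolls
Frame 10 starts at roll index 16: 2 remaining rolls

Answer: 0 2 3 5 7 9 10 12 14 16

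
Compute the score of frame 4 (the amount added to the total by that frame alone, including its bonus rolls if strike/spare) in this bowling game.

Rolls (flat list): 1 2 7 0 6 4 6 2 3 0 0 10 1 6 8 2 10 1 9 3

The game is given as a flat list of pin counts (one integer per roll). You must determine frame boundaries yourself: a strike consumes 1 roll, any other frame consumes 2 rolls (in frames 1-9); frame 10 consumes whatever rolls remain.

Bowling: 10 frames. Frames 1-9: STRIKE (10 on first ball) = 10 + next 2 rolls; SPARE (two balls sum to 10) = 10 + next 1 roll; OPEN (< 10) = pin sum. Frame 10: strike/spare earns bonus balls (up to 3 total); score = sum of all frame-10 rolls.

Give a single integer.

Answer: 8

Derivation:
Frame 1: OPEN (1+2=3). Cumulative: 3
Frame 2: OPEN (7+0=7). Cumulative: 10
Frame 3: SPARE (6+4=10). 10 + next roll (6) = 16. Cumulative: 26
Frame 4: OPEN (6+2=8). Cumulative: 34
Frame 5: OPEN (3+0=3). Cumulative: 37
Frame 6: SPARE (0+10=10). 10 + next roll (1) = 11. Cumulative: 48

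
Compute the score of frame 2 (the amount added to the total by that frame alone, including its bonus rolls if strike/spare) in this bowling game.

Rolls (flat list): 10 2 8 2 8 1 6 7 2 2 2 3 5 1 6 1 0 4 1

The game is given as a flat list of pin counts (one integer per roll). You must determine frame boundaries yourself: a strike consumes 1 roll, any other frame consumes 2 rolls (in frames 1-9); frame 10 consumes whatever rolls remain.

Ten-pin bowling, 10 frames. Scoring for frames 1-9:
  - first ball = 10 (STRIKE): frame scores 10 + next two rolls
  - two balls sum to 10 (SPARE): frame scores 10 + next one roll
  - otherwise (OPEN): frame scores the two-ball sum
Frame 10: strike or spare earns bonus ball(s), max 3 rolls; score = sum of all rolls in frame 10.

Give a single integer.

Frame 1: STRIKE. 10 + next two rolls (2+8) = 20. Cumulative: 20
Frame 2: SPARE (2+8=10). 10 + next roll (2) = 12. Cumulative: 32
Frame 3: SPARE (2+8=10). 10 + next roll (1) = 11. Cumulative: 43
Frame 4: OPEN (1+6=7). Cumulative: 50

Answer: 12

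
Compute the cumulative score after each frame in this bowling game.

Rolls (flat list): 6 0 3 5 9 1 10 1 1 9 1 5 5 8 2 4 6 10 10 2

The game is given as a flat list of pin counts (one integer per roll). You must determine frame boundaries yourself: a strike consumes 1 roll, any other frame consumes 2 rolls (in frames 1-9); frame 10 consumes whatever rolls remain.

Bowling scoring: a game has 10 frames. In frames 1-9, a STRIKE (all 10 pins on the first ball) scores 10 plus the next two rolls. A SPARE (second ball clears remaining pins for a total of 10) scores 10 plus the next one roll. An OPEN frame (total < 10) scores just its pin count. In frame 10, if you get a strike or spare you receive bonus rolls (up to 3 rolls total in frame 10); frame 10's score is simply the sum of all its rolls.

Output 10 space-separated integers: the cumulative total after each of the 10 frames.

Frame 1: OPEN (6+0=6). Cumulative: 6
Frame 2: OPEN (3+5=8). Cumulative: 14
Frame 3: SPARE (9+1=10). 10 + next roll (10) = 20. Cumulative: 34
Frame 4: STRIKE. 10 + next two rolls (1+1) = 12. Cumulative: 46
Frame 5: OPEN (1+1=2). Cumulative: 48
Frame 6: SPARE (9+1=10). 10 + next roll (5) = 15. Cumulative: 63
Frame 7: SPARE (5+5=10). 10 + next roll (8) = 18. Cumulative: 81
Frame 8: SPARE (8+2=10). 10 + next roll (4) = 14. Cumulative: 95
Frame 9: SPARE (4+6=10). 10 + next roll (10) = 20. Cumulative: 115
Frame 10: STRIKE. Sum of all frame-10 rolls (10+10+2) = 22. Cumulative: 137

Answer: 6 14 34 46 48 63 81 95 115 137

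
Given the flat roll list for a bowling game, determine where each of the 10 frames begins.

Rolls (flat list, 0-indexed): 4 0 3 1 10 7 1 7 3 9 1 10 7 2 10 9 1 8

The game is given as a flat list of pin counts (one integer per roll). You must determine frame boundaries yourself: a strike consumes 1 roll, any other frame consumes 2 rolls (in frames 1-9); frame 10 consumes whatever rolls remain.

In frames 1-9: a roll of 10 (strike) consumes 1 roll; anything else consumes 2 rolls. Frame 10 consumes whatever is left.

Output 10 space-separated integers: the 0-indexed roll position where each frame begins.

Answer: 0 2 4 5 7 9 11 12 14 15

Derivation:
Frame 1 starts at roll index 0: rolls=4,0 (sum=4), consumes 2 rolls
Frame 2 starts at roll index 2: rolls=3,1 (sum=4), consumes 2 rolls
Frame 3 starts at roll index 4: roll=10 (strike), consumes 1 roll
Frame 4 starts at roll index 5: rolls=7,1 (sum=8), consumes 2 rolls
Frame 5 starts at roll index 7: rolls=7,3 (sum=10), consumes 2 rolls
Frame 6 starts at roll index 9: rolls=9,1 (sum=10), consumes 2 rolls
Frame 7 starts at roll index 11: roll=10 (strike), consumes 1 roll
Frame 8 starts at roll index 12: rolls=7,2 (sum=9), consumes 2 rolls
Frame 9 starts at roll index 14: roll=10 (strike), consumes 1 roll
Frame 10 starts at roll index 15: 3 remaining rolls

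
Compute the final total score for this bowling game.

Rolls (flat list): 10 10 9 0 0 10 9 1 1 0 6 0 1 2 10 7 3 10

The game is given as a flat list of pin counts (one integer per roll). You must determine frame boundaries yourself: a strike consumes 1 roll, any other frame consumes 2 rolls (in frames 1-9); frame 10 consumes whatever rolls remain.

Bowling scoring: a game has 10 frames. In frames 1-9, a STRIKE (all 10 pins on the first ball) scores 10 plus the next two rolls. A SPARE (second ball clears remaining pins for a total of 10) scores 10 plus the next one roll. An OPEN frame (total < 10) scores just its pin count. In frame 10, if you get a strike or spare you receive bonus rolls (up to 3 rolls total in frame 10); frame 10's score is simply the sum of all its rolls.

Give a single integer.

Frame 1: STRIKE. 10 + next two rolls (10+9) = 29. Cumulative: 29
Frame 2: STRIKE. 10 + next two rolls (9+0) = 19. Cumulative: 48
Frame 3: OPEN (9+0=9). Cumulative: 57
Frame 4: SPARE (0+10=10). 10 + next roll (9) = 19. Cumulative: 76
Frame 5: SPARE (9+1=10). 10 + next roll (1) = 11. Cumulative: 87
Frame 6: OPEN (1+0=1). Cumulative: 88
Frame 7: OPEN (6+0=6). Cumulative: 94
Frame 8: OPEN (1+2=3). Cumulative: 97
Frame 9: STRIKE. 10 + next two rolls (7+3) = 20. Cumulative: 117
Frame 10: SPARE. Sum of all frame-10 rolls (7+3+10) = 20. Cumulative: 137

Answer: 137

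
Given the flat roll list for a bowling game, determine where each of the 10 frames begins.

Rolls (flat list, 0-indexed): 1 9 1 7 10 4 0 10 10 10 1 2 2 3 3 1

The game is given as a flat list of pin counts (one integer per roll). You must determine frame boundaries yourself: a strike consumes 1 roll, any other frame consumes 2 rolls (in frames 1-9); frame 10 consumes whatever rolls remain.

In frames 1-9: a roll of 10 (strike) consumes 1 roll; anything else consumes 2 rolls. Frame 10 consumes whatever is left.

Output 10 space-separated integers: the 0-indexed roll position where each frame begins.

Frame 1 starts at roll index 0: rolls=1,9 (sum=10), consumes 2 rolls
Frame 2 starts at roll index 2: rolls=1,7 (sum=8), consumes 2 rolls
Frame 3 starts at roll index 4: roll=10 (strike), consumes 1 roll
Frame 4 starts at roll index 5: rolls=4,0 (sum=4), consumes 2 rolls
Frame 5 starts at roll index 7: roll=10 (strike), consumes 1 roll
Frame 6 starts at roll index 8: roll=10 (strike), consumes 1 roll
Frame 7 starts at roll index 9: roll=10 (strike), consumes 1 roll
Frame 8 starts at roll index 10: rolls=1,2 (sum=3), consumes 2 rolls
Frame 9 starts at roll index 12: rolls=2,3 (sum=5), consumes 2 rolls
Frame 10 starts at roll index 14: 2 remaining rolls

Answer: 0 2 4 5 7 8 9 10 12 14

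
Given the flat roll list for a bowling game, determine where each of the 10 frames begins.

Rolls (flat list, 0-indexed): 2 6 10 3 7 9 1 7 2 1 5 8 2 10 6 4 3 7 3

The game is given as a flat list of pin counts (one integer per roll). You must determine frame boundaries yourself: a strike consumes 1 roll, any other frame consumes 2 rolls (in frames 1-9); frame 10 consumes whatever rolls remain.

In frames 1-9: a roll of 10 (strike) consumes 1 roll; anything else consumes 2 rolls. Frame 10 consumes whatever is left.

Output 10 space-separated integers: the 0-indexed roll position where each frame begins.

Answer: 0 2 3 5 7 9 11 13 14 16

Derivation:
Frame 1 starts at roll index 0: rolls=2,6 (sum=8), consumes 2 rolls
Frame 2 starts at roll index 2: roll=10 (strike), consumes 1 roll
Frame 3 starts at roll index 3: rolls=3,7 (sum=10), consumes 2 rolls
Frame 4 starts at roll index 5: rolls=9,1 (sum=10), consumes 2 rolls
Frame 5 starts at roll index 7: rolls=7,2 (sum=9), consumes 2 rolls
Frame 6 starts at roll index 9: rolls=1,5 (sum=6), consumes 2 rolls
Frame 7 starts at roll index 11: rolls=8,2 (sum=10), consumes 2 rolls
Frame 8 starts at roll index 13: roll=10 (strike), consumes 1 roll
Frame 9 starts at roll index 14: rolls=6,4 (sum=10), consumes 2 rolls
Frame 10 starts at roll index 16: 3 remaining rolls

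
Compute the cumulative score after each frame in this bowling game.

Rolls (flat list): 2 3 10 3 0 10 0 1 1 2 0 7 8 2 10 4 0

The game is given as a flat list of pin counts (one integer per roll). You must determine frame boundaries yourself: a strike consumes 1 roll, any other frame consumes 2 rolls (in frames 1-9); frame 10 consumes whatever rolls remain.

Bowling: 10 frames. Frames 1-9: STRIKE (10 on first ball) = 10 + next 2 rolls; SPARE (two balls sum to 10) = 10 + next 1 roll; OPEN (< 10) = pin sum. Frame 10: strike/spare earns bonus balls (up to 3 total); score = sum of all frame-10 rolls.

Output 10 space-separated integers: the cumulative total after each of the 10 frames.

Answer: 5 18 21 32 33 36 43 63 77 81

Derivation:
Frame 1: OPEN (2+3=5). Cumulative: 5
Frame 2: STRIKE. 10 + next two rolls (3+0) = 13. Cumulative: 18
Frame 3: OPEN (3+0=3). Cumulative: 21
Frame 4: STRIKE. 10 + next two rolls (0+1) = 11. Cumulative: 32
Frame 5: OPEN (0+1=1). Cumulative: 33
Frame 6: OPEN (1+2=3). Cumulative: 36
Frame 7: OPEN (0+7=7). Cumulative: 43
Frame 8: SPARE (8+2=10). 10 + next roll (10) = 20. Cumulative: 63
Frame 9: STRIKE. 10 + next two rolls (4+0) = 14. Cumulative: 77
Frame 10: OPEN. Sum of all frame-10 rolls (4+0) = 4. Cumulative: 81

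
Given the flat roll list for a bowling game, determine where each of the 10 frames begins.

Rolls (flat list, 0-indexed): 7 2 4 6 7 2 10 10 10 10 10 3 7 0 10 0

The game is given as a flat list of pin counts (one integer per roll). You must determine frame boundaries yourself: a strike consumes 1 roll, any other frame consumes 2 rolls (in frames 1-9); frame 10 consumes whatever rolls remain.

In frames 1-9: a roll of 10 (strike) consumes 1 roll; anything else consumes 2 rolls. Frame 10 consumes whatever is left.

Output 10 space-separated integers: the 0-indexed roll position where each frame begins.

Answer: 0 2 4 6 7 8 9 10 11 13

Derivation:
Frame 1 starts at roll index 0: rolls=7,2 (sum=9), consumes 2 rolls
Frame 2 starts at roll index 2: rolls=4,6 (sum=10), consumes 2 rolls
Frame 3 starts at roll index 4: rolls=7,2 (sum=9), consumes 2 rolls
Frame 4 starts at roll index 6: roll=10 (strike), consumes 1 roll
Frame 5 starts at roll index 7: roll=10 (strike), consumes 1 roll
Frame 6 starts at roll index 8: roll=10 (strike), consumes 1 roll
Frame 7 starts at roll index 9: roll=10 (strike), consumes 1 roll
Frame 8 starts at roll index 10: roll=10 (strike), consumes 1 roll
Frame 9 starts at roll index 11: rolls=3,7 (sum=10), consumes 2 rolls
Frame 10 starts at roll index 13: 3 remaining rolls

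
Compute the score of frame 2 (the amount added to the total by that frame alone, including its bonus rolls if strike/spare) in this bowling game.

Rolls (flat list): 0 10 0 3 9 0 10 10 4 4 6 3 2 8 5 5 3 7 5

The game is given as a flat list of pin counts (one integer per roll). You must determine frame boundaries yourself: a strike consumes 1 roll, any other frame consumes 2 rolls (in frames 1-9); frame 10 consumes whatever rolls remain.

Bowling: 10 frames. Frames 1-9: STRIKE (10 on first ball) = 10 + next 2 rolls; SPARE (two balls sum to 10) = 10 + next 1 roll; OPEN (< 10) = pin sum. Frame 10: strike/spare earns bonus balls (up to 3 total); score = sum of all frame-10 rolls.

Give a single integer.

Frame 1: SPARE (0+10=10). 10 + next roll (0) = 10. Cumulative: 10
Frame 2: OPEN (0+3=3). Cumulative: 13
Frame 3: OPEN (9+0=9). Cumulative: 22
Frame 4: STRIKE. 10 + next two rolls (10+4) = 24. Cumulative: 46

Answer: 3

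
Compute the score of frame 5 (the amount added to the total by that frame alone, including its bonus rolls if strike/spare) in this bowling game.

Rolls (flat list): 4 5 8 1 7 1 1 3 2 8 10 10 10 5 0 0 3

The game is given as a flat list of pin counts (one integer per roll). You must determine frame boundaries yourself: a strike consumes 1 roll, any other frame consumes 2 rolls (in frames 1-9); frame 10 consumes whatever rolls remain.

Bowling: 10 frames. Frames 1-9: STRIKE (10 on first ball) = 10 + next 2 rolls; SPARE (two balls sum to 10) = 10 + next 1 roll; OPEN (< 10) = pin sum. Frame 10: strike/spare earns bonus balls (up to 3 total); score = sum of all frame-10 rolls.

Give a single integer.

Answer: 20

Derivation:
Frame 1: OPEN (4+5=9). Cumulative: 9
Frame 2: OPEN (8+1=9). Cumulative: 18
Frame 3: OPEN (7+1=8). Cumulative: 26
Frame 4: OPEN (1+3=4). Cumulative: 30
Frame 5: SPARE (2+8=10). 10 + next roll (10) = 20. Cumulative: 50
Frame 6: STRIKE. 10 + next two rolls (10+10) = 30. Cumulative: 80
Frame 7: STRIKE. 10 + next two rolls (10+5) = 25. Cumulative: 105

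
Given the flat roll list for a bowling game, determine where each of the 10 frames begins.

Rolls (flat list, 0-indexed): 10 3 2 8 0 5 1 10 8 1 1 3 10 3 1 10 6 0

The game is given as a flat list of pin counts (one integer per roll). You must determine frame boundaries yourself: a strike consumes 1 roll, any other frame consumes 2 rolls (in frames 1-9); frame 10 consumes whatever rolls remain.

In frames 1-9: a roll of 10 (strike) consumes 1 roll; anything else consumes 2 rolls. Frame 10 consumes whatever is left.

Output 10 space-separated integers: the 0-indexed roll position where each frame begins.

Frame 1 starts at roll index 0: roll=10 (strike), consumes 1 roll
Frame 2 starts at roll index 1: rolls=3,2 (sum=5), consumes 2 rolls
Frame 3 starts at roll index 3: rolls=8,0 (sum=8), consumes 2 rolls
Frame 4 starts at roll index 5: rolls=5,1 (sum=6), consumes 2 rolls
Frame 5 starts at roll index 7: roll=10 (strike), consumes 1 roll
Frame 6 starts at roll index 8: rolls=8,1 (sum=9), consumes 2 rolls
Frame 7 starts at roll index 10: rolls=1,3 (sum=4), consumes 2 rolls
Frame 8 starts at roll index 12: roll=10 (strike), consumes 1 roll
Frame 9 starts at roll index 13: rolls=3,1 (sum=4), consumes 2 rolls
Frame 10 starts at roll index 15: 3 remaining rolls

Answer: 0 1 3 5 7 8 10 12 13 15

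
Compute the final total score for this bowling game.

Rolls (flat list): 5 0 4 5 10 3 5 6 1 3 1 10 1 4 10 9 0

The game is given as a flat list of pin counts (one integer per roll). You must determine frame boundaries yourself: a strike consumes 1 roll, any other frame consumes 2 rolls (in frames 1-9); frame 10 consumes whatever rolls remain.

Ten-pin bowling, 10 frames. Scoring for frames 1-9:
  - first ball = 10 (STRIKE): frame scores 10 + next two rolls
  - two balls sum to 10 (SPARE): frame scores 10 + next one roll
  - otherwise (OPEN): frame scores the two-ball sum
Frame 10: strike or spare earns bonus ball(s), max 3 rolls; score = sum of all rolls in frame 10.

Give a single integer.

Answer: 99

Derivation:
Frame 1: OPEN (5+0=5). Cumulative: 5
Frame 2: OPEN (4+5=9). Cumulative: 14
Frame 3: STRIKE. 10 + next two rolls (3+5) = 18. Cumulative: 32
Frame 4: OPEN (3+5=8). Cumulative: 40
Frame 5: OPEN (6+1=7). Cumulative: 47
Frame 6: OPEN (3+1=4). Cumulative: 51
Frame 7: STRIKE. 10 + next two rolls (1+4) = 15. Cumulative: 66
Frame 8: OPEN (1+4=5). Cumulative: 71
Frame 9: STRIKE. 10 + next two rolls (9+0) = 19. Cumulative: 90
Frame 10: OPEN. Sum of all frame-10 rolls (9+0) = 9. Cumulative: 99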